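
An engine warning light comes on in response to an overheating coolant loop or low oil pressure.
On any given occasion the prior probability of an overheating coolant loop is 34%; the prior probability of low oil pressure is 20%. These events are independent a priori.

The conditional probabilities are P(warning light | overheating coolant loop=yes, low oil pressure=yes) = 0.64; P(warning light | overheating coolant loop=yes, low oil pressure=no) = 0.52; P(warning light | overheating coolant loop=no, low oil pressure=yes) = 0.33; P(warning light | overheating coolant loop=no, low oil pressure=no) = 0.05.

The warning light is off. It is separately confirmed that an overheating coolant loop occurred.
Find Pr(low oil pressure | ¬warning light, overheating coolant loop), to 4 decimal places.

Weight on low oil pressure=true, given the evidence: 0.36·0.2 = 0.072000
Denominator P(¬warning light | overheating coolant loop): 0.48·0.8 + 0.36·0.2 = 0.456000
Posterior = 0.072000 / 0.456000 ≈ 0.1579

Pr(low oil pressure | ¬warning light, overheating coolant loop) ≈ 0.1579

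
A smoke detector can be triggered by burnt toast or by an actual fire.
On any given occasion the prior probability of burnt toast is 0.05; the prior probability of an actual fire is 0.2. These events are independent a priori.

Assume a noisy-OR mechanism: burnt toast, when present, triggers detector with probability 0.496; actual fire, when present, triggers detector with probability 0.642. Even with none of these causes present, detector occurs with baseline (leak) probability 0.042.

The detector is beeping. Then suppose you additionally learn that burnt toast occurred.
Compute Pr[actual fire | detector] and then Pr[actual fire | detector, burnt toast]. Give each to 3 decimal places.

Pr[actual fire | detector] ≈ 0.717; Pr[actual fire | detector, burnt toast] ≈ 0.286

Under noisy-OR, P(detector | causes) = 1 − (1−0.042)·∏(1−qᵢ) over the active causes.
Sum P(detector|·) weighted by the priors over the 4 (burnt toast, actual fire) configurations:
  P(detector) = 0.042×0.95×0.8 + 0.657036×0.95×0.2 + 0.517168×0.05×0.8 + 0.827146×0.05×0.2
        = 0.031920 + 0.124837 + 0.020687 + 0.008271 = 0.185715
Keeping only the actual fire-present terms gives 0.133108, so
  P(actual fire | detector) = 0.133108 / 0.185715 ≈ 0.717

With the extra evidence:
By total probability over both values of actual fire:
  P(detector | burnt toast) = 0.517168·0.8 + 0.827146·0.2
        = 0.413734 + 0.165429 = 0.579163
Configurations with actual fire contribute 0.165429, so
  P(actual fire | detector, burnt toast) = 0.165429 / 0.579163 ≈ 0.286
This is intercausal reasoning (explaining away): once burnt toast accounts for the detector, actual fire becomes less likely.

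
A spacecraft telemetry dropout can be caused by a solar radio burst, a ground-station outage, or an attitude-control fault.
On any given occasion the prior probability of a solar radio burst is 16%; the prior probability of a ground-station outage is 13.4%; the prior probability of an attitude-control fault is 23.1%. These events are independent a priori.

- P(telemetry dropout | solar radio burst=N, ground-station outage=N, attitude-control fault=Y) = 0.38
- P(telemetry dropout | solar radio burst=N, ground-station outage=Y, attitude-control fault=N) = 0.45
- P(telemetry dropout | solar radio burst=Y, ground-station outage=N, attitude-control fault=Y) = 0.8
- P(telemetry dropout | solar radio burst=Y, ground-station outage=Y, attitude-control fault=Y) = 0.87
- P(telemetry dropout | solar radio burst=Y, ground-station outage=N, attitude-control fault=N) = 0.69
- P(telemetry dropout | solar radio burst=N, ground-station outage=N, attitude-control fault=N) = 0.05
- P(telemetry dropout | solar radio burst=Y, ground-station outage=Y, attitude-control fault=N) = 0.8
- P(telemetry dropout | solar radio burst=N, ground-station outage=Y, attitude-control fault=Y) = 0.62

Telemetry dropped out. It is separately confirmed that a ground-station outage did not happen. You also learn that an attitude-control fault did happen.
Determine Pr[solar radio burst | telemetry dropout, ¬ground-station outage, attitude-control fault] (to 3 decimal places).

Enumerate both values of solar radio burst and weight by the priors:
  P(telemetry dropout | ¬ground-station outage, attitude-control fault) = 0.38*0.84 + 0.8*0.16
        = 0.319200 + 0.128000 = 0.447200
Configurations with solar radio burst contribute 0.128000, so
  P(solar radio burst | telemetry dropout, ¬ground-station outage, attitude-control fault) = 0.128000 / 0.447200 ≈ 0.286

Pr[solar radio burst | telemetry dropout, ¬ground-station outage, attitude-control fault] ≈ 0.286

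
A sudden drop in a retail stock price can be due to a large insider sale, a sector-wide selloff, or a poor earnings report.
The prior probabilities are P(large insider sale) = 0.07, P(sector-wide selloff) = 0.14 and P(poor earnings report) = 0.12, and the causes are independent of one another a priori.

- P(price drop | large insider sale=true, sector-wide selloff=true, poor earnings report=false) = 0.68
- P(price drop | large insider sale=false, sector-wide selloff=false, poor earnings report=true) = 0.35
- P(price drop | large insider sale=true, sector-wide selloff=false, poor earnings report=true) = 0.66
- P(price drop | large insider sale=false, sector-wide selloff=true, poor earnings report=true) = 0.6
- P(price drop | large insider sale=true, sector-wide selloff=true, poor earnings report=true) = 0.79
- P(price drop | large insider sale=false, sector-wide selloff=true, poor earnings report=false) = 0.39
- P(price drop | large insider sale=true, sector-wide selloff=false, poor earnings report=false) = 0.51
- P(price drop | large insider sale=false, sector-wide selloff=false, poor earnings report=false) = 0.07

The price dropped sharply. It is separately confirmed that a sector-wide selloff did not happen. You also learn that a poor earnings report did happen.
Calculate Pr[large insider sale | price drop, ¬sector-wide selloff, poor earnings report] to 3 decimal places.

Sum P(price drop|·) weighted by the priors over both values of large insider sale:
  P(price drop | ¬sector-wide selloff, poor earnings report) = 0.35×0.93 + 0.66×0.07
        = 0.325500 + 0.046200 = 0.371700
The terms with large insider sale present sum to 0.046200, so
  P(large insider sale | price drop, ¬sector-wide selloff, poor earnings report) = 0.046200 / 0.371700 ≈ 0.124

Pr[large insider sale | price drop, ¬sector-wide selloff, poor earnings report] ≈ 0.124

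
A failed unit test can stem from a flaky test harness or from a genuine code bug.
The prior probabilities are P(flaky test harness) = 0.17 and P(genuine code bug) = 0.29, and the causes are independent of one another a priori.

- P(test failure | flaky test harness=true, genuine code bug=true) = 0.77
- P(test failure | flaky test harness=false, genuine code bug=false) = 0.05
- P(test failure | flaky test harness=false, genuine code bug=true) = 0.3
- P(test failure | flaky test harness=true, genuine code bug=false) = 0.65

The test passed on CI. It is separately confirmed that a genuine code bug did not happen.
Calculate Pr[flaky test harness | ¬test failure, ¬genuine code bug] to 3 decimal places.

P(¬test failure | ¬genuine code bug) = 0.95×0.83 + 0.35×0.17 = 0.788500 + 0.059500 = 0.848000
The flaky test harness-present share is 0.35×0.17 = 0.059500.
P(flaky test harness | ¬test failure, ¬genuine code bug) = 0.059500 / 0.848000 ≈ 0.070

Pr[flaky test harness | ¬test failure, ¬genuine code bug] ≈ 0.070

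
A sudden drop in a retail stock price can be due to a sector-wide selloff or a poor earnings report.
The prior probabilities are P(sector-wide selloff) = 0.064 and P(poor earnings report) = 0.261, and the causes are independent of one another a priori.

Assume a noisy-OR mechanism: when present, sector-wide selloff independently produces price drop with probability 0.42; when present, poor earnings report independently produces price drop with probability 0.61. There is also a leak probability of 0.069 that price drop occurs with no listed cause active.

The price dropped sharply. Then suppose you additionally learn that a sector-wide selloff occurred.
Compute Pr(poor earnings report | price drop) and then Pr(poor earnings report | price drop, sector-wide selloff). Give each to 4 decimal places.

Under noisy-OR, P(price drop | causes) = 1 − (1−0.069)·∏(1−qᵢ) over the active causes.
P(price drop) = 0.069*0.936*0.739 + 0.63691*0.936*0.261 + 0.46002*0.064*0.739 + 0.789408*0.064*0.261 = 0.047728 + 0.155595 + 0.021757 + 0.013186 = 0.238266
The poor earnings report-present share is 0.155595 + 0.013186 = 0.168781.
Hence the posterior is 0.168781/0.238266 ≈ 0.7084.

With the extra evidence:
Weight on poor earnings report=true, given the evidence: 0.789408*0.261 = 0.206035
Normalizer over all consistent configurations: 0.46002*0.739 + 0.789408*0.261 = 0.545990
Posterior = 0.206035 / 0.545990 ≈ 0.3774

Pr(poor earnings report | price drop) ≈ 0.7084; Pr(poor earnings report | price drop, sector-wide selloff) ≈ 0.3774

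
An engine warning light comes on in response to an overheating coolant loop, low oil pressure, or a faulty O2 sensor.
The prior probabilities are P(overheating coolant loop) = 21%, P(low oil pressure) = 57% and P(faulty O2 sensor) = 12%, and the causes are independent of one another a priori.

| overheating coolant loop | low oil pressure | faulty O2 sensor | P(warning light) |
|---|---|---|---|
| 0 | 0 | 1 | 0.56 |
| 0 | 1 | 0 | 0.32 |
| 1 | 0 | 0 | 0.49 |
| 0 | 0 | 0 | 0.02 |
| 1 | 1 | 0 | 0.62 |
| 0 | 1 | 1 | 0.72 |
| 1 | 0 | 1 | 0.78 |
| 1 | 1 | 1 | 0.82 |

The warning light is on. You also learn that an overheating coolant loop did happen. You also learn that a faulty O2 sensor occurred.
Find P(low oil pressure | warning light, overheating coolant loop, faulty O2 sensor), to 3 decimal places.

P(warning light | overheating coolant loop, faulty O2 sensor) = 0.78*0.43 + 0.82*0.57 = 0.335400 + 0.467400 = 0.802800
Restricting to configurations with low oil pressure present: 0.82*0.57 = 0.467400.
P(low oil pressure | warning light, overheating coolant loop, faulty O2 sensor) = 0.467400 / 0.802800 ≈ 0.582

P(low oil pressure | warning light, overheating coolant loop, faulty O2 sensor) ≈ 0.582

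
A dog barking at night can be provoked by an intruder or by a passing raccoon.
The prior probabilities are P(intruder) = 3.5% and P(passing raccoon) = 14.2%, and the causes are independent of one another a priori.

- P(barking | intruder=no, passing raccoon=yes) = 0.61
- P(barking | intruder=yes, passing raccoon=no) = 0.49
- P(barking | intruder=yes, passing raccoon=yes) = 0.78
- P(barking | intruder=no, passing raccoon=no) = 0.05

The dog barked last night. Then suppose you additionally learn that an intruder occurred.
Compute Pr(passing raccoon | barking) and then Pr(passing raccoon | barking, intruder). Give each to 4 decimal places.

For the numerator, keep only passing raccoon=true terms: 0.083588 + 0.003877 = 0.087465
The normalizing constant is 0.05·0.965·0.858 + 0.61·0.965·0.142 + 0.49·0.035·0.858 + 0.78·0.035·0.142 = 0.143578
P(passing raccoon | barking) = 0.087465/0.143578 ≈ 0.6092

Now condition on the additional information:
P(barking | intruder) = 0.49·0.858 + 0.78·0.142 = 0.420420 + 0.110760 = 0.531180
The passing raccoon-present share is 0.78·0.142 = 0.110760.
So P(passing raccoon | barking, intruder) = 0.110760/0.531180 ≈ 0.2085.
— intruder explains away the evidence for passing raccoon.

Pr(passing raccoon | barking) ≈ 0.6092; Pr(passing raccoon | barking, intruder) ≈ 0.2085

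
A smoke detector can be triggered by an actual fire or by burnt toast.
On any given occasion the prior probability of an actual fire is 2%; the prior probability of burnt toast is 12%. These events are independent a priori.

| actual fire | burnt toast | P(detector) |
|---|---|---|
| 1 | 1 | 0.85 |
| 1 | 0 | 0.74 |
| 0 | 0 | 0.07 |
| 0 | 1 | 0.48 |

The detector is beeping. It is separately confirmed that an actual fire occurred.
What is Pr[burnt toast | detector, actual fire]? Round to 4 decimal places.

Pr[burnt toast | detector, actual fire] ≈ 0.1354

By total probability over both values of burnt toast:
  P(detector | actual fire) = 0.74×0.88 + 0.85×0.12
        = 0.651200 + 0.102000 = 0.753200
The terms with burnt toast present sum to 0.102000, so
  P(burnt toast | detector, actual fire) = 0.102000 / 0.753200 ≈ 0.1354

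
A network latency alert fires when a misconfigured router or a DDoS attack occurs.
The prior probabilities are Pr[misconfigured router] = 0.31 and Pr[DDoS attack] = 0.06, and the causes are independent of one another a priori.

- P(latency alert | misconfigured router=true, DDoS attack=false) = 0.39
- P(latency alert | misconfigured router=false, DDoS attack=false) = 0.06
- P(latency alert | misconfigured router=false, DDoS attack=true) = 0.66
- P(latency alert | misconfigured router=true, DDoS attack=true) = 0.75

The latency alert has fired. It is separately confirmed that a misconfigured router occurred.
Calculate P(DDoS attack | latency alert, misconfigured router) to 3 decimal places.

P(DDoS attack | latency alert, misconfigured router) ≈ 0.109

Weight on DDoS attack=true, given the evidence: 0.75·0.06 = 0.045000
Denominator P(latency alert | misconfigured router): 0.39·0.94 + 0.75·0.06 = 0.411600
P(DDoS attack | latency alert, misconfigured router) = 0.045000/0.411600 ≈ 0.109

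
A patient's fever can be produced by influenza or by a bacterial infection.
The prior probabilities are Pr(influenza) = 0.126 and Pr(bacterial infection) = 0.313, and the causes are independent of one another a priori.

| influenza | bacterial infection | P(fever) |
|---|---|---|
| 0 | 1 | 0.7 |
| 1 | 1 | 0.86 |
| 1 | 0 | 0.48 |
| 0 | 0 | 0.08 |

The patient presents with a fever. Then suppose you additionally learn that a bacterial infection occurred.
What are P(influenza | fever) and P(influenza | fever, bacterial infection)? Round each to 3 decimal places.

P(fever) = 0.08×0.874×0.687 + 0.7×0.874×0.313 + 0.48×0.126×0.687 + 0.86×0.126×0.313 = 0.048035 + 0.191493 + 0.041550 + 0.033917 = 0.314995
Of this, 0.075467 comes from 0.041550 + 0.033917 (the influenza=true cases).
P(influenza | fever) = 0.075467 / 0.314995 ≈ 0.240

Now also conditioning on bacterial infection=true:
P(fever | bacterial infection) = 0.7*0.874 + 0.86*0.126 = 0.611800 + 0.108360 = 0.720160
Of this, 0.108360 comes from 0.86*0.126 (the influenza=true cases).
Hence the posterior is 0.108360/0.720160 ≈ 0.150.

P(influenza | fever) ≈ 0.240; P(influenza | fever, bacterial infection) ≈ 0.150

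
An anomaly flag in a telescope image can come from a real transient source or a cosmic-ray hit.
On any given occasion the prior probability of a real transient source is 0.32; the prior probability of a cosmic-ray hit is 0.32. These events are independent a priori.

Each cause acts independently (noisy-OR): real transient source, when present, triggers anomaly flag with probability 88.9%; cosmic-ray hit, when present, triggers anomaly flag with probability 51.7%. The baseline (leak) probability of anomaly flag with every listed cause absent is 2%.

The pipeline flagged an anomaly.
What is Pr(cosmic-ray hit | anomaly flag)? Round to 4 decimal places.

Pr(cosmic-ray hit | anomaly flag) ≈ 0.5102

Under noisy-OR, P(anomaly flag | causes) = 1 − (1−0.02)·∏(1−qᵢ) over the active causes.
By total probability over the 4 (real transient source, cosmic-ray hit) configurations:
  P(anomaly flag) = 0.02×0.68×0.68 + 0.52666×0.68×0.32 + 0.89122×0.32×0.68 + 0.947459×0.32×0.32
        = 0.009248 + 0.114601 + 0.193929 + 0.097020 = 0.414798
Configurations with cosmic-ray hit contribute 0.211621, so
  P(cosmic-ray hit | anomaly flag) = 0.211621 / 0.414798 ≈ 0.5102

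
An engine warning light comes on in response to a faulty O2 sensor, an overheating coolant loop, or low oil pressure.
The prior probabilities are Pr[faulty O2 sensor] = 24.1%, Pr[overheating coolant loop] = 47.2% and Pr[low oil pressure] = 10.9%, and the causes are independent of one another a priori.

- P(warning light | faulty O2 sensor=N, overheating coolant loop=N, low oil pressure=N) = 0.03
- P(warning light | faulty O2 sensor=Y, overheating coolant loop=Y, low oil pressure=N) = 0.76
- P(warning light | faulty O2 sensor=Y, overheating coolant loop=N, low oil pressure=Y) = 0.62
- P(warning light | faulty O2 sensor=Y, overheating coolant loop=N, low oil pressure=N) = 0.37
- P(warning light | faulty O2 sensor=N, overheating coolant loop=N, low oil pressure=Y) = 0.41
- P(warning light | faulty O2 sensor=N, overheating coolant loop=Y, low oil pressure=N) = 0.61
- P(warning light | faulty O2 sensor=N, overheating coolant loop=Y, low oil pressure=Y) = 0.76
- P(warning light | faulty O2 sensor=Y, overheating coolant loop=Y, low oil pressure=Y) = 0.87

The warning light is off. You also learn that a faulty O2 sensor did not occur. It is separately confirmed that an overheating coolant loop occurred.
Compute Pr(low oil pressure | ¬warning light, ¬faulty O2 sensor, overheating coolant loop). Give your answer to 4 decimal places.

Pr(low oil pressure | ¬warning light, ¬faulty O2 sensor, overheating coolant loop) ≈ 0.0700

For the numerator, keep only low oil pressure=true terms: 0.24*0.109 = 0.026160
The normalizing constant is 0.39*0.891 + 0.24*0.109 = 0.373650
Posterior = 0.026160 / 0.373650 ≈ 0.0700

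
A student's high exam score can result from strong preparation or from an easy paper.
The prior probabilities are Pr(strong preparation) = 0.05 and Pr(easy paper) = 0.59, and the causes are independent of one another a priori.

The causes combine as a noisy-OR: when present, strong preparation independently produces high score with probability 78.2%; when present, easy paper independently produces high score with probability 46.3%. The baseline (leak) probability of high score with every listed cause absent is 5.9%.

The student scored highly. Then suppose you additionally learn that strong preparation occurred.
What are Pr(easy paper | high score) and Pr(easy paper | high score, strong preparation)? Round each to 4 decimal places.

Under noisy-OR, P(high score | causes) = 1 − (1−0.059)·∏(1−qᵢ) over the active causes.
Enumerate the 4 (strong preparation, easy paper) configurations and weight by the priors:
  P(high score) = 0.059×0.95×0.41 + 0.494683×0.95×0.59 + 0.794862×0.05×0.41 + 0.889841×0.05×0.59
        = 0.022980 + 0.277270 + 0.016295 + 0.026250 = 0.342795
Configurations with easy paper contribute 0.303520, so
  P(easy paper | high score) = 0.303520 / 0.342795 ≈ 0.8854

Now condition on the additional information:
P(high score | strong preparation) = 0.794862·0.41 + 0.889841·0.59 = 0.325893 + 0.525006 = 0.850899
The easy paper-present share is 0.889841·0.59 = 0.525006.
So P(easy paper | high score, strong preparation) = 0.525006/0.850899 ≈ 0.6170.
Conditioning on strong preparation lowers the posterior on easy paper: the classic explaining-away effect in a common-effect structure.

Pr(easy paper | high score) ≈ 0.8854; Pr(easy paper | high score, strong preparation) ≈ 0.6170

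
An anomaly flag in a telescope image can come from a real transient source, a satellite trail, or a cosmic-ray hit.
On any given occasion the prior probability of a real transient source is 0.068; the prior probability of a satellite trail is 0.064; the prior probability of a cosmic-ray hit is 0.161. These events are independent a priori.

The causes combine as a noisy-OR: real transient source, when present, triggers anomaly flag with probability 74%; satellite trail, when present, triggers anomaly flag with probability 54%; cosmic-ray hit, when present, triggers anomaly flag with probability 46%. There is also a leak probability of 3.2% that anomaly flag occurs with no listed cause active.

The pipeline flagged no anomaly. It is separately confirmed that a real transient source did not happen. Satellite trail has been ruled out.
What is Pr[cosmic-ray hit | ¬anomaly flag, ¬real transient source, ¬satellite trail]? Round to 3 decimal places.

Under noisy-OR, P(anomaly flag | causes) = 1 − (1−0.032)·∏(1−qᵢ) over the active causes.
For the numerator, keep only cosmic-ray hit=true terms: 0.52272·0.161 = 0.084158
Normalizer over all consistent configurations: 0.968·0.839 + 0.52272·0.161 = 0.896310
Posterior = 0.084158 / 0.896310 ≈ 0.094

Pr[cosmic-ray hit | ¬anomaly flag, ¬real transient source, ¬satellite trail] ≈ 0.094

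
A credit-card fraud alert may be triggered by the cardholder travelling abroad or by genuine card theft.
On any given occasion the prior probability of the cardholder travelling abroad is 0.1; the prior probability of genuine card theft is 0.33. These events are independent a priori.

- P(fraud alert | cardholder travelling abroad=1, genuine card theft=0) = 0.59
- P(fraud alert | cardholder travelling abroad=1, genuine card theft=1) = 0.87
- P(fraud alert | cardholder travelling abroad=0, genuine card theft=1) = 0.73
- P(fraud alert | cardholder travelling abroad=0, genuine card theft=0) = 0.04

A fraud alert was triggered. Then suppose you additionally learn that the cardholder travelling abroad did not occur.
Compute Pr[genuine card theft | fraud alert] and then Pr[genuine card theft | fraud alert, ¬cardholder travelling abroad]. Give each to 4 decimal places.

Pr[genuine card theft | fraud alert] ≈ 0.7941; Pr[genuine card theft | fraud alert, ¬cardholder travelling abroad] ≈ 0.8999

Sum P(fraud alert|·) weighted by the priors over the 4 (cardholder travelling abroad, genuine card theft) configurations:
  P(fraud alert) = 0.04×0.9×0.67 + 0.73×0.9×0.33 + 0.59×0.1×0.67 + 0.87×0.1×0.33
        = 0.024120 + 0.216810 + 0.039530 + 0.028710 = 0.309170
Keeping only the genuine card theft-present terms gives 0.245520, so
  P(genuine card theft | fraud alert) = 0.245520 / 0.309170 ≈ 0.7941

Now also conditioning on cardholder travelling abroad≠true:
Sum P(fraud alert|·) weighted by the priors over both values of genuine card theft:
  P(fraud alert | ¬cardholder travelling abroad) = 0.04×0.67 + 0.73×0.33
        = 0.026800 + 0.240900 = 0.267700
Configurations with genuine card theft contribute 0.240900, so
  P(genuine card theft | fraud alert, ¬cardholder travelling abroad) = 0.240900 / 0.267700 ≈ 0.8999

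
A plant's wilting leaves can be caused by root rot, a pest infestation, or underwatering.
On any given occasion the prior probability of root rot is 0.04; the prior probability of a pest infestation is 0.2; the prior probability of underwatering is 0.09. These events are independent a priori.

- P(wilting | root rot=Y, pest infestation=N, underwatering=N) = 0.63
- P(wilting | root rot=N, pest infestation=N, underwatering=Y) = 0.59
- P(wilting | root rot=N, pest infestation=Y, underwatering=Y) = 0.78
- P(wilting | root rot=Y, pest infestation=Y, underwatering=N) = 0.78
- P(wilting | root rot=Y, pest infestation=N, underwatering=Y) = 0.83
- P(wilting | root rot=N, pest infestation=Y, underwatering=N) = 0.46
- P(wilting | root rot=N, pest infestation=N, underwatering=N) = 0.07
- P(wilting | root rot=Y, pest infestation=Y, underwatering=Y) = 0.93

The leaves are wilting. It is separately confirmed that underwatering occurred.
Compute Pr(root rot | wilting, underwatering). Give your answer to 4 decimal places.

Pr(root rot | wilting, underwatering) ≈ 0.0534

Sum P(wilting|·) weighted by the priors over the 4 (root rot, pest infestation) configurations:
  P(wilting | underwatering) = 0.59×0.96×0.8 + 0.78×0.96×0.2 + 0.83×0.04×0.8 + 0.93×0.04×0.2
        = 0.453120 + 0.149760 + 0.026560 + 0.007440 = 0.636880
Keeping only the root rot-present terms gives 0.034000, so
  P(root rot | wilting, underwatering) = 0.034000 / 0.636880 ≈ 0.0534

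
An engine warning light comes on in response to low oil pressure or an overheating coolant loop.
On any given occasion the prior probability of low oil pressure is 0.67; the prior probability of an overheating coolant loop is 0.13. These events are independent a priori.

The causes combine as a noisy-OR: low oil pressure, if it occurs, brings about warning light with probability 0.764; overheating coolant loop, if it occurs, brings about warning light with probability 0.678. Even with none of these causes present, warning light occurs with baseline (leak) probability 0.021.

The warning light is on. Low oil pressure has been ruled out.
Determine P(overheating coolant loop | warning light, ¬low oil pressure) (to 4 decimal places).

P(overheating coolant loop | warning light, ¬low oil pressure) ≈ 0.8297

Under noisy-OR, P(warning light | causes) = 1 − (1−0.021)·∏(1−qᵢ) over the active causes.
For the numerator, keep only overheating coolant loop=true terms: 0.684762*0.13 = 0.089019
Normalizer over all consistent configurations: 0.021*0.87 + 0.684762*0.13 = 0.107289
Posterior = 0.089019 / 0.107289 ≈ 0.8297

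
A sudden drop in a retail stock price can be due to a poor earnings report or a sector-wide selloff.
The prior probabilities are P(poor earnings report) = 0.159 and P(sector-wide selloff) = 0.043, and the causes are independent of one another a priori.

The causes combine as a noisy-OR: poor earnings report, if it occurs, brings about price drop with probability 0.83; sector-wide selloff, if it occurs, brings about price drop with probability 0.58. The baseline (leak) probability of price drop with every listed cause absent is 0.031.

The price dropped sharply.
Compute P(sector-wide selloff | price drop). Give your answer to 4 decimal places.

Under noisy-OR, P(price drop | causes) = 1 − (1−0.031)·∏(1−qᵢ) over the active causes.
P(price drop) = 0.031×0.841×0.957 + 0.59302×0.841×0.043 + 0.83527×0.159×0.957 + 0.930813×0.159×0.043 = 0.024950 + 0.021445 + 0.127097 + 0.006364 = 0.179856
Restricting to configurations with sector-wide selloff present: 0.021445 + 0.006364 = 0.027809.
Hence the posterior is 0.027809/0.179856 ≈ 0.1546.

P(sector-wide selloff | price drop) ≈ 0.1546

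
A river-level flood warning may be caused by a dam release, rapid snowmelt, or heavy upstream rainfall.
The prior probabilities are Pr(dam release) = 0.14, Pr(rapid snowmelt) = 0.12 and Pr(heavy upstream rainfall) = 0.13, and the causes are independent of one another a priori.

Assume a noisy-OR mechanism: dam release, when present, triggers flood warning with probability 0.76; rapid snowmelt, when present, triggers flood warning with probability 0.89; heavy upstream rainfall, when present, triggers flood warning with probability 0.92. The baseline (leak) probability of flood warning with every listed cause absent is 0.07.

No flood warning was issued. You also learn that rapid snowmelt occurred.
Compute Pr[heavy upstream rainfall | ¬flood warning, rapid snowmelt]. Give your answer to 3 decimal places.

Under noisy-OR, P(flood warning | causes) = 1 − (1−0.07)·∏(1−qᵢ) over the active causes.
Enumerate the 4 (dam release, heavy upstream rainfall) configurations and weight by the priors:
  P(¬flood warning | rapid snowmelt) = 0.1023·0.86·0.87 + 0.008184·0.86·0.13 + 0.024552·0.14·0.87 + 0.001964·0.14·0.13
        = 0.076541 + 0.000915 + 0.002990 + 0.000036 = 0.080482
Configurations with heavy upstream rainfall contribute 0.000951, so
  P(heavy upstream rainfall | ¬flood warning, rapid snowmelt) = 0.000951 / 0.080482 ≈ 0.012

Pr[heavy upstream rainfall | ¬flood warning, rapid snowmelt] ≈ 0.012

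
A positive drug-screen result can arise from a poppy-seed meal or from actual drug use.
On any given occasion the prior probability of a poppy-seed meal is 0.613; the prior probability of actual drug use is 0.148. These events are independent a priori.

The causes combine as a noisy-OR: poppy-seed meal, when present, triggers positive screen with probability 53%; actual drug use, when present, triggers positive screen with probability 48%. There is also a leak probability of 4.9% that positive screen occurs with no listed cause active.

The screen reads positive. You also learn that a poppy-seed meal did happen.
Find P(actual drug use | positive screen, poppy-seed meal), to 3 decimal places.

P(actual drug use | positive screen, poppy-seed meal) ≈ 0.194

Under noisy-OR, P(positive screen | causes) = 1 − (1−0.049)·∏(1−qᵢ) over the active causes.
By total probability over both values of actual drug use:
  P(positive screen | poppy-seed meal) = 0.55303·0.852 + 0.767576·0.148
        = 0.471182 + 0.113601 = 0.584783
Configurations with actual drug use contribute 0.113601, so
  P(actual drug use | positive screen, poppy-seed meal) = 0.113601 / 0.584783 ≈ 0.194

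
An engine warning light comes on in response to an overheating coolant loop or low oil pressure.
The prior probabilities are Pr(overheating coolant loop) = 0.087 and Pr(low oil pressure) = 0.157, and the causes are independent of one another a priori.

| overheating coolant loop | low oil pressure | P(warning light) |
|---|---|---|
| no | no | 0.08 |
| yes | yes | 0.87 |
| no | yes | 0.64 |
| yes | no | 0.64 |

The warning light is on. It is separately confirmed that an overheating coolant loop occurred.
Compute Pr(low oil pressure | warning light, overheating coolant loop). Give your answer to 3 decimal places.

By total probability over both values of low oil pressure:
  P(warning light | overheating coolant loop) = 0.64·0.843 + 0.87·0.157
        = 0.539520 + 0.136590 = 0.676110
Configurations with low oil pressure contribute 0.136590, so
  P(low oil pressure | warning light, overheating coolant loop) = 0.136590 / 0.676110 ≈ 0.202

Pr(low oil pressure | warning light, overheating coolant loop) ≈ 0.202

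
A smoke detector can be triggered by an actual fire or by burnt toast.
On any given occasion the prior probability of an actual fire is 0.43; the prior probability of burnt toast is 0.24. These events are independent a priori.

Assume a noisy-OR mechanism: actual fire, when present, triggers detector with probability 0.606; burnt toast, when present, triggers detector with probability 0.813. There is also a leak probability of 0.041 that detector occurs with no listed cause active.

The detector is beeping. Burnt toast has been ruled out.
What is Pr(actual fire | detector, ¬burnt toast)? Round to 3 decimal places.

Pr(actual fire | detector, ¬burnt toast) ≈ 0.920

Under noisy-OR, P(detector | causes) = 1 − (1−0.041)·∏(1−qᵢ) over the active causes.
P(detector | ¬burnt toast) = 0.041×0.57 + 0.622154×0.43 = 0.023370 + 0.267526 = 0.290896
Restricting to configurations with actual fire present: 0.622154×0.43 = 0.267526.
So P(actual fire | detector, ¬burnt toast) = 0.267526/0.290896 ≈ 0.920.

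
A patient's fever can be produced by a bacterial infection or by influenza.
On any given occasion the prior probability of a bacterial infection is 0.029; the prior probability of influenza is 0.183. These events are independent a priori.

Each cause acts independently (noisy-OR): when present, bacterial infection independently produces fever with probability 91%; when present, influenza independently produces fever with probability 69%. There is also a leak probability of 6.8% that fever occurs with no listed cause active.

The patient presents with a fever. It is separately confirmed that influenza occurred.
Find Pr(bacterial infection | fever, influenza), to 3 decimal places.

Under noisy-OR, P(fever | causes) = 1 − (1−0.068)·∏(1−qᵢ) over the active causes.
Sum P(fever|·) weighted by the priors over both values of bacterial infection:
  P(fever | influenza) = 0.71108*0.971 + 0.973997*0.029
        = 0.690459 + 0.028246 = 0.718705
The terms with bacterial infection present sum to 0.028246, so
  P(bacterial infection | fever, influenza) = 0.028246 / 0.718705 ≈ 0.039

Pr(bacterial infection | fever, influenza) ≈ 0.039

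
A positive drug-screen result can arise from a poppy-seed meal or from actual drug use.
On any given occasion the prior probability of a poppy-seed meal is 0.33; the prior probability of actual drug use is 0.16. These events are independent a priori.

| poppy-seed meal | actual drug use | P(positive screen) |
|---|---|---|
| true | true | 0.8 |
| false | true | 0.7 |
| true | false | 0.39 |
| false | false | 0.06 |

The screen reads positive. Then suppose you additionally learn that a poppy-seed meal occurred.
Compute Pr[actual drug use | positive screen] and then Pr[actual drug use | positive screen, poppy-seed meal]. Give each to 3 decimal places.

Pr[actual drug use | positive screen] ≈ 0.453; Pr[actual drug use | positive screen, poppy-seed meal] ≈ 0.281

Weight on actual drug use=true, given the evidence: 0.075040 + 0.042240 = 0.117280
Denominator P(positive screen): 0.06·0.67·0.84 + 0.7·0.67·0.16 + 0.39·0.33·0.84 + 0.8·0.33·0.16 = 0.259156
Posterior = 0.117280 / 0.259156 ≈ 0.453

Now condition on the additional information:
P(positive screen | poppy-seed meal) = 0.39×0.84 + 0.8×0.16 = 0.327600 + 0.128000 = 0.455600
The actual drug use-present share is 0.8×0.16 = 0.128000.
So P(actual drug use | positive screen, poppy-seed meal) = 0.128000/0.455600 ≈ 0.281.
This is intercausal reasoning (explaining away): once poppy-seed meal accounts for the positive screen, actual drug use becomes less likely.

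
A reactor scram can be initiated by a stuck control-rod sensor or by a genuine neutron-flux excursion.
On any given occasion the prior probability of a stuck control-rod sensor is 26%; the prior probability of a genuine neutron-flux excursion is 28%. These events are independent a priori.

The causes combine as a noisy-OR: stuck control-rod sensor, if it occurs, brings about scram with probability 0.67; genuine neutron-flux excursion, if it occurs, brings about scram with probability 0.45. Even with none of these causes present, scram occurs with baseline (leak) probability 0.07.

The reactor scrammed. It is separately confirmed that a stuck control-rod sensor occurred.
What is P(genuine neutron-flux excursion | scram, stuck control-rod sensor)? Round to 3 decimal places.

P(genuine neutron-flux excursion | scram, stuck control-rod sensor) ≈ 0.318

Under noisy-OR, P(scram | causes) = 1 − (1−0.07)·∏(1−qᵢ) over the active causes.
For the numerator, keep only genuine neutron-flux excursion=true terms: 0.831205·0.28 = 0.232737
The normalizing constant is 0.6931·0.72 + 0.831205·0.28 = 0.731769
P(genuine neutron-flux excursion | scram, stuck control-rod sensor) = 0.232737/0.731769 ≈ 0.318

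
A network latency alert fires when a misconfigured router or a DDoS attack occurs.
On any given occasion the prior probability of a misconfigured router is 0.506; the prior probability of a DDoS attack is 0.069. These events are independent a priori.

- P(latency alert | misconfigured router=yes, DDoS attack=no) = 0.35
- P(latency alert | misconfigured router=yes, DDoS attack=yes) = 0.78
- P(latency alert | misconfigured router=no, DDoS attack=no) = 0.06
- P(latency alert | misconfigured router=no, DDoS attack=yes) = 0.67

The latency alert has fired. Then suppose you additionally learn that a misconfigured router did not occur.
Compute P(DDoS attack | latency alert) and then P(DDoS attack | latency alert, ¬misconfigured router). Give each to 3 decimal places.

Enumerate the 4 (misconfigured router, DDoS attack) configurations and weight by the priors:
  P(latency alert) = 0.06×0.494×0.931 + 0.67×0.494×0.069 + 0.35×0.506×0.931 + 0.78×0.506×0.069
        = 0.027595 + 0.022838 + 0.164880 + 0.027233 = 0.242546
Keeping only the DDoS attack-present terms gives 0.050071, so
  P(DDoS attack | latency alert) = 0.050071 / 0.242546 ≈ 0.206

Now also conditioning on misconfigured router≠true:
For the numerator, keep only DDoS attack=true terms: 0.67*0.069 = 0.046230
Normalizer over all consistent configurations: 0.06*0.931 + 0.67*0.069 = 0.102090
P(DDoS attack | latency alert, ¬misconfigured router) = 0.046230/0.102090 ≈ 0.453

P(DDoS attack | latency alert) ≈ 0.206; P(DDoS attack | latency alert, ¬misconfigured router) ≈ 0.453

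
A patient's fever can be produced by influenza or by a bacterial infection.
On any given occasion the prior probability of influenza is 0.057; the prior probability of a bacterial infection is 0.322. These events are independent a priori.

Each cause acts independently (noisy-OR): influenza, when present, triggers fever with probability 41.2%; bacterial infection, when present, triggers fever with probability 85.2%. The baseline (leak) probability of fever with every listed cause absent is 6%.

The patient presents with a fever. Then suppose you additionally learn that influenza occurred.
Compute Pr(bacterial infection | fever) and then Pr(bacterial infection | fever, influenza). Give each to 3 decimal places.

Under noisy-OR, P(fever | causes) = 1 − (1−0.06)·∏(1−qᵢ) over the active causes.
For the numerator, keep only bacterial infection=true terms: 0.261403 + 0.016853 = 0.278256
Denominator P(fever): 0.06*0.943*0.678 + 0.86088*0.943*0.322 + 0.44728*0.057*0.678 + 0.918197*0.057*0.322 = 0.333903
Posterior = 0.278256 / 0.333903 ≈ 0.833

Now condition on the additional information:
Enumerate both values of bacterial infection and weight by the priors:
  P(fever | influenza) = 0.44728·0.678 + 0.918197·0.322
        = 0.303256 + 0.295659 = 0.598915
Keeping only the bacterial infection-present terms gives 0.295659, so
  P(bacterial infection | fever, influenza) = 0.295659 / 0.598915 ≈ 0.494

Pr(bacterial infection | fever) ≈ 0.833; Pr(bacterial infection | fever, influenza) ≈ 0.494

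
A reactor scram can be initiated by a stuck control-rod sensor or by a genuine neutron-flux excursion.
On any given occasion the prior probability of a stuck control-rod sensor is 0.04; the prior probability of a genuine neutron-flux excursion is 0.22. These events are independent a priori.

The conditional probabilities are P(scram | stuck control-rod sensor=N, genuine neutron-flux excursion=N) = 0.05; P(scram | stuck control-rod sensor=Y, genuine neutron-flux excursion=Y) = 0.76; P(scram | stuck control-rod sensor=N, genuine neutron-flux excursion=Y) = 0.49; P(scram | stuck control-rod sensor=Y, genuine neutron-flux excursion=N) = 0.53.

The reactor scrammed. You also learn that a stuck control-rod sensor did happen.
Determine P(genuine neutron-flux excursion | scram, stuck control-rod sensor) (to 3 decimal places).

P(genuine neutron-flux excursion | scram, stuck control-rod sensor) ≈ 0.288

Numerator (weight on configurations with genuine neutron-flux excursion): 0.76×0.22 = 0.167200
The normalizing constant is 0.53×0.78 + 0.76×0.22 = 0.580600
Posterior = 0.167200 / 0.580600 ≈ 0.288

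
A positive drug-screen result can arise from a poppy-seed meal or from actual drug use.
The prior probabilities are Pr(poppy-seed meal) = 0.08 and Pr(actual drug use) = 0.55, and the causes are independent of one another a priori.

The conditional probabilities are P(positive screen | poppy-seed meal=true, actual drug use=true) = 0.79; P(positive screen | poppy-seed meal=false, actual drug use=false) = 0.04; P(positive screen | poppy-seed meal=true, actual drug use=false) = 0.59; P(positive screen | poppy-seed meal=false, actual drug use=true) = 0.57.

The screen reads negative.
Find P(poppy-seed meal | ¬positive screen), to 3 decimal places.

By total probability over the 4 (poppy-seed meal, actual drug use) configurations:
  P(¬positive screen) = 0.96×0.92×0.45 + 0.43×0.92×0.55 + 0.41×0.08×0.45 + 0.21×0.08×0.55
        = 0.397440 + 0.217580 + 0.014760 + 0.009240 = 0.639020
Configurations with poppy-seed meal contribute 0.024000, so
  P(poppy-seed meal | ¬positive screen) = 0.024000 / 0.639020 ≈ 0.038

P(poppy-seed meal | ¬positive screen) ≈ 0.038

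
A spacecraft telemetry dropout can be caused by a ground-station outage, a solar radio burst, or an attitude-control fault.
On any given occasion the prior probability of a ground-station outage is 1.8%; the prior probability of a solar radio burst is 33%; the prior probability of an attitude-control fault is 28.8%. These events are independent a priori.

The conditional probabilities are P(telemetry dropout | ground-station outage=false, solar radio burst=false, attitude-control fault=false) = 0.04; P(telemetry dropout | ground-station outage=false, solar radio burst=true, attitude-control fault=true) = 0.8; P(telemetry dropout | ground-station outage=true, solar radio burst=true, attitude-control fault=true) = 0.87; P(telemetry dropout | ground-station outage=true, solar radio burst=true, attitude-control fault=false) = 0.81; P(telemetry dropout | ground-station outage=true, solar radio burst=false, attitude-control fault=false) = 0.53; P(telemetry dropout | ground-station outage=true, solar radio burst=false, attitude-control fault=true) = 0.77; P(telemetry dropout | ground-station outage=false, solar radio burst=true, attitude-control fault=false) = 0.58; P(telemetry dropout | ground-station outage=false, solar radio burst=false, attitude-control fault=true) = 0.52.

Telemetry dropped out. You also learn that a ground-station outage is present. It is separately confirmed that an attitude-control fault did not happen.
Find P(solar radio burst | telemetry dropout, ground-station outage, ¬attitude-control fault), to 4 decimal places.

By total probability over both values of solar radio burst:
  P(telemetry dropout | ground-station outage, ¬attitude-control fault) = 0.53·0.67 + 0.81·0.33
        = 0.355100 + 0.267300 = 0.622400
The terms with solar radio burst present sum to 0.267300, so
  P(solar radio burst | telemetry dropout, ground-station outage, ¬attitude-control fault) = 0.267300 / 0.622400 ≈ 0.4295

P(solar radio burst | telemetry dropout, ground-station outage, ¬attitude-control fault) ≈ 0.4295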